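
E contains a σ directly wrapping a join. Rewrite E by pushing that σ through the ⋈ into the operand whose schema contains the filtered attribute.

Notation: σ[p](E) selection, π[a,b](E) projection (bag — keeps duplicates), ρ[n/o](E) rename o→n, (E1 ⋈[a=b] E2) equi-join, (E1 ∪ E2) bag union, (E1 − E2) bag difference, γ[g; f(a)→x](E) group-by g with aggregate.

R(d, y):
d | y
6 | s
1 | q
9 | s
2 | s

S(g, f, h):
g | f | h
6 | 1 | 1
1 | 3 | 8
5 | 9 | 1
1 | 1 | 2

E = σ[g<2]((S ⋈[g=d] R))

σ filters on g, owned by the left side.
E' = (σ[g<2](S) ⋈[g=d] R)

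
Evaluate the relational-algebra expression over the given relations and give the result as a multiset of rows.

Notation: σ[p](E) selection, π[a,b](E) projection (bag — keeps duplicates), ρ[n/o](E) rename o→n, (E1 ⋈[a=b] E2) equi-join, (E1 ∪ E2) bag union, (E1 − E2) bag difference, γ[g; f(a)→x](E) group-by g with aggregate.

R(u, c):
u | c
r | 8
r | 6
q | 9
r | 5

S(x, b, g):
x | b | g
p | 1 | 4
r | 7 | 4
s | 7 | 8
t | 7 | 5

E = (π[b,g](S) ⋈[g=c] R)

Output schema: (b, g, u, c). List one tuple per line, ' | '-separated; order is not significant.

Stepwise |·|:
  S → 4
  π[b,g](S) → 4
  R → 4
  (π[b,g](S) ⋈[g=c] R) → 2

== RESULT ==
b | g | u | c
7 | 5 | r | 5
7 | 8 | r | 8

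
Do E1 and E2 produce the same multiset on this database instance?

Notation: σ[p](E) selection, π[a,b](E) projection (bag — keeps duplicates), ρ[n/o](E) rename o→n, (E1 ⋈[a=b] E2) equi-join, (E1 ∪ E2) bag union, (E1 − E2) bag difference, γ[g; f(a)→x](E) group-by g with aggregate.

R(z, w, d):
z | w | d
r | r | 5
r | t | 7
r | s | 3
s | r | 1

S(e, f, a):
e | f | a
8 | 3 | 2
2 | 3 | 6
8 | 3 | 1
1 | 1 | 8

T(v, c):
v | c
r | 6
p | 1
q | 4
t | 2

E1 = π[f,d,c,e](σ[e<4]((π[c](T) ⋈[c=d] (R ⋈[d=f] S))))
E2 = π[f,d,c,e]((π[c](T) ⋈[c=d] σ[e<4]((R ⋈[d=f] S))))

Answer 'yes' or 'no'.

E1 row counts bottom-up:
  T → 4
  π[c](T) → 4
  R → 4
  S → 4
  (R ⋈[d=f] S) → 4
  (π[c](T) ⋈[c=d] (R ⋈[d=f] S)) → 1
  σ[e<4]((π[c](T) ⋈[c=d] (R ⋈[d=f] S))) → 1
  π[f,d,c,e](σ[e<4]((π[c](T) ⋈[c=d] (R ⋈[d=f] S)))) → 1
E2 row counts bottom-up:
  T → 4
  π[c](T) → 4
  R → 4
  S → 4
  (R ⋈[d=f] S) → 4
  σ[e<4]((R ⋈[d=f] S)) → 2
  (π[c](T) ⋈[c=d] σ[e<4]((R ⋈[d=f] S))) → 1
  π[f,d,c,e]((π[c](T) ⋈[c=d] σ[e<4]((R ⋈[d=f] S)))) → 1

E1 and E2 produce the same multiset:
f | d | c | e
1 | 1 | 1 | 1

yes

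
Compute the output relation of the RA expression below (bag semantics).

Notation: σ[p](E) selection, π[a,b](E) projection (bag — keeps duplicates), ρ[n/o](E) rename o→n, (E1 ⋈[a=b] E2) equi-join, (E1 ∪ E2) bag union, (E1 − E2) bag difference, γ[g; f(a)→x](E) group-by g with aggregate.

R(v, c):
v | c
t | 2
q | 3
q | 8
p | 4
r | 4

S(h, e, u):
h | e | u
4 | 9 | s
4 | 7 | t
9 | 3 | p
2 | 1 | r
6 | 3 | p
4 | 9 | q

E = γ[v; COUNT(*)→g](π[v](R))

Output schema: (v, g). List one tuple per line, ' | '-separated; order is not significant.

Subexpression sizes:
  R → 5
  π[v](R) → 5
  γ[v; COUNT(*)→g](π[v](R)) → 4

== RESULT ==
v | g
p | 1
q | 2
r | 1
t | 1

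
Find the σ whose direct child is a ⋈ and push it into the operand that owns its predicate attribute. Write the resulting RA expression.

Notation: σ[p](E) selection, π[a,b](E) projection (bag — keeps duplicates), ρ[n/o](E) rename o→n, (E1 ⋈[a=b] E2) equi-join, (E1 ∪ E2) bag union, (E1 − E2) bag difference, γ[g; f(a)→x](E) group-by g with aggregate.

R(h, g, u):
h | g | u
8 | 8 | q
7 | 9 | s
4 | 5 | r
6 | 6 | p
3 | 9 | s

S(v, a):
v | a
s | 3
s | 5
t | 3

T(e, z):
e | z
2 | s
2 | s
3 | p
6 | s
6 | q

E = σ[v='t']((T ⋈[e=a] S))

σ filters on v, owned by the right side.
E' = (T ⋈[e=a] σ[v='t'](S))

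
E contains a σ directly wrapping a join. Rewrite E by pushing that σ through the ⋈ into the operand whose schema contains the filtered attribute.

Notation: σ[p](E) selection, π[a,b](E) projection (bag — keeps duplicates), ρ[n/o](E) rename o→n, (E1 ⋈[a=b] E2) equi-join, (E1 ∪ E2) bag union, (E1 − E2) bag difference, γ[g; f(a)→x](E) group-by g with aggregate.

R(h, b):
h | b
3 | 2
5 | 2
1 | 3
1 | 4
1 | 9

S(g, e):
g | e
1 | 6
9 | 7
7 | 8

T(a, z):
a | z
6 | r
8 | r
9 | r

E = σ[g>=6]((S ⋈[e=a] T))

σ filters on g, owned by the left side.
E' = (σ[g>=6](S) ⋈[e=a] T)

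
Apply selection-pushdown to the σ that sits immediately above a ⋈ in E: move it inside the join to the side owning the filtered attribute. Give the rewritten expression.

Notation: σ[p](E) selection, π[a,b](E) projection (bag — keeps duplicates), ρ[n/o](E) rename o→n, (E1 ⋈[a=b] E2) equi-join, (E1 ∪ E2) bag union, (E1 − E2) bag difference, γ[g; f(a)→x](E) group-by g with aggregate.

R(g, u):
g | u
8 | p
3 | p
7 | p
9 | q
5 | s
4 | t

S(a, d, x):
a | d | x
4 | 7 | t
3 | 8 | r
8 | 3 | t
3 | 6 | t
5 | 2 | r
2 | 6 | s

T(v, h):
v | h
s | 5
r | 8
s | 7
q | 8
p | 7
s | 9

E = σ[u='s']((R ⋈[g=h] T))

σ filters on u, owned by the left side.
E' = (σ[u='s'](R) ⋈[g=h] T)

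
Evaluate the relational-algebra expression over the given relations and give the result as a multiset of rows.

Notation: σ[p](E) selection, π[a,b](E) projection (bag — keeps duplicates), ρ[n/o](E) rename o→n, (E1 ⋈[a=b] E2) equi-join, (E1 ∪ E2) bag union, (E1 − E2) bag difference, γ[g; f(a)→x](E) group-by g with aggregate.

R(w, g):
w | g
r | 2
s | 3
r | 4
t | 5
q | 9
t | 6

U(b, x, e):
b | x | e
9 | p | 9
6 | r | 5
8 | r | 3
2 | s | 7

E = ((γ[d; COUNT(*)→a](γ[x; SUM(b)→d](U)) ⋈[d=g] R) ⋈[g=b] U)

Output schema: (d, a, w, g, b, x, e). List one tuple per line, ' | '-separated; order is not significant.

Subexpression sizes:
  U → 4
  γ[x; SUM(b)→d](U) → 3
  γ[d; COUNT(*)→a](γ[x; SUM(b)→d](U)) → 3
  R → 6
  (γ[d; COUNT(*)→a](γ[x; SUM(b)→d](U)) ⋈[d=g] R) → 2
  U → 4
  ((γ[d; COUNT(*)→a](γ[x; SUM(b)→d](U)) ⋈[d=g] R) ⋈[g=b] U) → 2

== RESULT ==
d | a | w | g | b | x | e
2 | 1 | r | 2 | 2 | s | 7
9 | 1 | q | 9 | 9 | p | 9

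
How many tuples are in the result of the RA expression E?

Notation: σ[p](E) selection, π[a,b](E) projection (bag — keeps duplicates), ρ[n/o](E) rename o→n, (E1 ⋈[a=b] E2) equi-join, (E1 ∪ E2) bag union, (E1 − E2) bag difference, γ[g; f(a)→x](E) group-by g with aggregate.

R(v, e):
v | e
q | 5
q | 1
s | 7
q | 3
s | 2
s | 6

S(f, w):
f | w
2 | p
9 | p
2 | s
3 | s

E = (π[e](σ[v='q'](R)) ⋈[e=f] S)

Per-node cardinality:
  R → 6
  σ[v='q'](R) → 3
  π[e](σ[v='q'](R)) → 3
  S → 4
  (π[e](σ[v='q'](R)) ⋈[e=f] S) → 1

|E| = 1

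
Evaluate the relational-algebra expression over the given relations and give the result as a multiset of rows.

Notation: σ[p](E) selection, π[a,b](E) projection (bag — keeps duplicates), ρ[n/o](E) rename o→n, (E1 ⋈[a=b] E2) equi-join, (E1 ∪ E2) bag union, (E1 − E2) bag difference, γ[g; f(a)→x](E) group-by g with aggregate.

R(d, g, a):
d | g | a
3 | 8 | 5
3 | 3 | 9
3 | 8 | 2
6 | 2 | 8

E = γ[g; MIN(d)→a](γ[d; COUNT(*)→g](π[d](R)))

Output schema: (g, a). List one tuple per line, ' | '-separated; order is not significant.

Row counts bottom-up:
  R → 4
  π[d](R) → 4
  γ[d; COUNT(*)→g](π[d](R)) → 2
  γ[g; MIN(d)→a](γ[d; COUNT(*)→g](π[d](R))) → 2

== RESULT ==
g | a
1 | 6
3 | 3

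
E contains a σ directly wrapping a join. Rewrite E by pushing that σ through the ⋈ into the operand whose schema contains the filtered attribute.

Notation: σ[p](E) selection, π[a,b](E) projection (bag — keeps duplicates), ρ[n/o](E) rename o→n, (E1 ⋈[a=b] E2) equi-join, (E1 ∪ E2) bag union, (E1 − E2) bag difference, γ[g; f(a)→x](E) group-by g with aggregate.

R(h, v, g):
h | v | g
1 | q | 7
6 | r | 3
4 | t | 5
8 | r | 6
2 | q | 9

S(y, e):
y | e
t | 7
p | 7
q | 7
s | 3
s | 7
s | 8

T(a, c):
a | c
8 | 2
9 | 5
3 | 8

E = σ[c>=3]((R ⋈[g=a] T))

σ filters on c, owned by the right side.
E' = (R ⋈[g=a] σ[c>=3](T))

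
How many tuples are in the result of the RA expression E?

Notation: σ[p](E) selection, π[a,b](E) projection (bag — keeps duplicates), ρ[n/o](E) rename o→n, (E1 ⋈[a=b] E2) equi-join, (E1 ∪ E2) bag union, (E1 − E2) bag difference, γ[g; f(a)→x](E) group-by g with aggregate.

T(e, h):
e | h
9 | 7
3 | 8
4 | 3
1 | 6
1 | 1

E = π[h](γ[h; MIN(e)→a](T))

Per-node cardinality:
  T → 5
  γ[h; MIN(e)→a](T) → 5
  π[h](γ[h; MIN(e)→a](T)) → 5

|E| = 5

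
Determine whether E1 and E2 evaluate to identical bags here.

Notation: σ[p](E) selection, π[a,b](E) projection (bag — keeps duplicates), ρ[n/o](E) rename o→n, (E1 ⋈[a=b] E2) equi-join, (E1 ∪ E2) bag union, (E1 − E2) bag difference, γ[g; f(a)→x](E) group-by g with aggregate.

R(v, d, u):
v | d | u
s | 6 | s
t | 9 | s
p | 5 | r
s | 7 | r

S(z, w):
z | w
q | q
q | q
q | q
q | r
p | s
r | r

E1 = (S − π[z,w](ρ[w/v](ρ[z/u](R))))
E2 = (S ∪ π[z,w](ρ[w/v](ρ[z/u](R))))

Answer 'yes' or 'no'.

E1 stepwise |·|:
  S → 6
  R → 4
  ρ[z/u](R) → 4
  ρ[w/v](ρ[z/u](R)) → 4
  π[z,w](ρ[w/v](ρ[z/u](R))) → 4
  (S − π[z,w](ρ[w/v](ρ[z/u](R)))) → 6
E2 stepwise |·|:
  S → 6
  R → 4
  ρ[z/u](R) → 4
  ρ[w/v](ρ[z/u](R)) → 4
  π[z,w](ρ[w/v](ρ[z/u](R))) → 4
  (S ∪ π[z,w](ρ[w/v](ρ[z/u](R)))) → 10

E1 result:
z | w
p | s
q | q
q | q
q | q
q | r
r | r
E2 result:
z | w
p | s
q | q
q | q
q | q
q | r
r | p
r | r
r | s
s | s
s | t
Witness: ('r', 's') appears 0× in E1 but 1× in E2.

no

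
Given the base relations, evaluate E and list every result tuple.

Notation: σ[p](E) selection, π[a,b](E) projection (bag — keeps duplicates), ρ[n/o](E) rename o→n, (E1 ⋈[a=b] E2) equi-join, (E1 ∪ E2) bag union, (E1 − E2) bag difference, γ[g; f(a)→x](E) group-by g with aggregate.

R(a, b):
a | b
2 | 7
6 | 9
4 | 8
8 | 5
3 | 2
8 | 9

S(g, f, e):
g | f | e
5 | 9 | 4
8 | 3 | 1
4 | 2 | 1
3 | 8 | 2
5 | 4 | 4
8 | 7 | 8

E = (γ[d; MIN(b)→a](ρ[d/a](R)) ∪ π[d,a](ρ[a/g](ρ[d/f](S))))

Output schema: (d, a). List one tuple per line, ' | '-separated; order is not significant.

Per-node cardinality:
  R → 6
  ρ[d/a](R) → 6
  γ[d; MIN(b)→a](ρ[d/a](R)) → 5
  S → 6
  ρ[d/f](S) → 6
  ρ[a/g](ρ[d/f](S)) → 6
  π[d,a](ρ[a/g](ρ[d/f](S))) → 6
  (γ[d; MIN(b)→a](ρ[d/a](R)) ∪ π[d,a](ρ[a/g](ρ[d/f](S)))) → 11

== RESULT ==
d | a
2 | 4
2 | 7
3 | 2
3 | 8
4 | 5
4 | 8
6 | 9
7 | 8
8 | 3
8 | 5
9 | 5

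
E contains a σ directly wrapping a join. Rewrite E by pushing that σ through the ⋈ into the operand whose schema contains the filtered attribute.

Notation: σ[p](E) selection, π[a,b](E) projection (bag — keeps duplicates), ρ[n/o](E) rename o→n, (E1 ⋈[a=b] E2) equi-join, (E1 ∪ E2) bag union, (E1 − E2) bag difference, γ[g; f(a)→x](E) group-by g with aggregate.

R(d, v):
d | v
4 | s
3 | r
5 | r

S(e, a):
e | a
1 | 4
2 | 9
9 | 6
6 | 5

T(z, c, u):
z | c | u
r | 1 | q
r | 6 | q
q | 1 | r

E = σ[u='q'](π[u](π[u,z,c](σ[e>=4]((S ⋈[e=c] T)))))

σ filters on e, owned by the left side.
E' = σ[u='q'](π[u](π[u,z,c]((σ[e>=4](S) ⋈[e=c] T))))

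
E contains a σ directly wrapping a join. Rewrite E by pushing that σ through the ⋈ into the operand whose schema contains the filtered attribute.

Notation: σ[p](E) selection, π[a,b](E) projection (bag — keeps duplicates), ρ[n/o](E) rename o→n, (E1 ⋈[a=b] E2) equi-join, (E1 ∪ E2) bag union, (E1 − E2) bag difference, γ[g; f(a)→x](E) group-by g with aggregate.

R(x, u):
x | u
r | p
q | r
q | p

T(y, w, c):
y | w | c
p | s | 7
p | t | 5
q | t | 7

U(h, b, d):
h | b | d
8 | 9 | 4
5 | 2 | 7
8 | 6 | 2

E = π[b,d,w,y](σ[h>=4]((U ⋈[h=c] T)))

σ filters on h, owned by the left side.
E' = π[b,d,w,y]((σ[h>=4](U) ⋈[h=c] T))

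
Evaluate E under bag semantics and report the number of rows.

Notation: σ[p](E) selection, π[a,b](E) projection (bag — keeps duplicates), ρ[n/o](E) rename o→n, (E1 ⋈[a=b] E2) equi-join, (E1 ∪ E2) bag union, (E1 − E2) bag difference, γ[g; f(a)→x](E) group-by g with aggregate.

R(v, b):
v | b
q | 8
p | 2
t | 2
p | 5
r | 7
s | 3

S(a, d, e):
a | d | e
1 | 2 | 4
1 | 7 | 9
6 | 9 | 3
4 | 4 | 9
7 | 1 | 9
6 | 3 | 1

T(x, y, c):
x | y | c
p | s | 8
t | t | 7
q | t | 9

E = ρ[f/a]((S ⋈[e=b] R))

Per-node cardinality:
  S → 6
  R → 6
  (S ⋈[e=b] R) → 1
  ρ[f/a]((S ⋈[e=b] R)) → 1

|E| = 1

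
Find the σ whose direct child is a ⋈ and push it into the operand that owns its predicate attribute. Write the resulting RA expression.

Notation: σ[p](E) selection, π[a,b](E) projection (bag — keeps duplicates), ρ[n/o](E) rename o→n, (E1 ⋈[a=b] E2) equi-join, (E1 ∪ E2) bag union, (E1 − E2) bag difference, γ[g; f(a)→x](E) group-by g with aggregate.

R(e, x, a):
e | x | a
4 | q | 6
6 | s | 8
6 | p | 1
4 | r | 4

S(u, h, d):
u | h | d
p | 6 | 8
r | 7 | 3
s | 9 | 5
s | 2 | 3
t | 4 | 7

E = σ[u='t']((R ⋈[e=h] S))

σ filters on u, owned by the right side.
E' = (R ⋈[e=h] σ[u='t'](S))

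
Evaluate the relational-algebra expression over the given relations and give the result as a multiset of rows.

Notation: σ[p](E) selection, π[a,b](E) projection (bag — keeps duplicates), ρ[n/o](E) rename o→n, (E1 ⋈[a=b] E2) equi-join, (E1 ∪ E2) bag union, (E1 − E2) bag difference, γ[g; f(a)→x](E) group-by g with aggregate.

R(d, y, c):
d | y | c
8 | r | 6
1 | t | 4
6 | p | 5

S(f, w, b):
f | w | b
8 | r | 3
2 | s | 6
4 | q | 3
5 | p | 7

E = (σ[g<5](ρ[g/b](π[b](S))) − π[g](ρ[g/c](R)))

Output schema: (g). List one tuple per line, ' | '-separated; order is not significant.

Stepwise |·|:
  S → 4
  π[b](S) → 4
  ρ[g/b](π[b](S)) → 4
  σ[g<5](ρ[g/b](π[b](S))) → 2
  R → 3
  ρ[g/c](R) → 3
  π[g](ρ[g/c](R)) → 3
  (σ[g<5](ρ[g/b](π[b](S))) − π[g](ρ[g/c](R))) → 2

== RESULT ==
g
3
3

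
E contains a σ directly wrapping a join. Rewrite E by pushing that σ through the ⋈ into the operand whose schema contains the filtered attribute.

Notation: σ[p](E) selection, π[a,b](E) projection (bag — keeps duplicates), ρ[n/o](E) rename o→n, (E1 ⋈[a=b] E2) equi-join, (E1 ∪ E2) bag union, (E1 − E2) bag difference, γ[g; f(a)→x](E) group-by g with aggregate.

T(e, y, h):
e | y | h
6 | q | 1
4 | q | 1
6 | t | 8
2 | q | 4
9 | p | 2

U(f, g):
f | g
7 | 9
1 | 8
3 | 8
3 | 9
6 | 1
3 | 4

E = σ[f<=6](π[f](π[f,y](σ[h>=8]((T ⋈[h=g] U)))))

σ filters on h, owned by the left side.
E' = σ[f<=6](π[f](π[f,y]((σ[h>=8](T) ⋈[h=g] U))))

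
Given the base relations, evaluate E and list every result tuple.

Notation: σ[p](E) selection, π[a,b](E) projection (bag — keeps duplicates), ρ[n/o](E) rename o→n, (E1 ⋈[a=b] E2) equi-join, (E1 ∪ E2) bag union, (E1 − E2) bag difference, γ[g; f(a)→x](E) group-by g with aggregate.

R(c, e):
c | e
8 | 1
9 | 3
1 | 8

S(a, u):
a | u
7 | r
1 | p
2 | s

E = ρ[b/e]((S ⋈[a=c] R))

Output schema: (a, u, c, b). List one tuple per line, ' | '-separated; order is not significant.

Per-node cardinality:
  S → 3
  R → 3
  (S ⋈[a=c] R) → 1
  ρ[b/e]((S ⋈[a=c] R)) → 1

== RESULT ==
a | u | c | b
1 | p | 1 | 8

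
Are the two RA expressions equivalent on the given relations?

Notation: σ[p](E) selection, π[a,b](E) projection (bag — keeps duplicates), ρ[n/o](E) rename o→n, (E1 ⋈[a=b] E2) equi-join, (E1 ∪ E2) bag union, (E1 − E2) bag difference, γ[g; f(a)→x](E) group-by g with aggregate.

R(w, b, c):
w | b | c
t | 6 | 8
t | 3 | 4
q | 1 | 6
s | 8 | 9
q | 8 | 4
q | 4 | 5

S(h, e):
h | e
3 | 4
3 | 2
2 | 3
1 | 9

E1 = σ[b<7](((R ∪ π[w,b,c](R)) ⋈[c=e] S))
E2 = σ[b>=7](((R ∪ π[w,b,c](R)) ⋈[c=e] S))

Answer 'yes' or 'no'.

E1 stepwise |·|:
  R → 6
  R → 6
  π[w,b,c](R) → 6
  (R ∪ π[w,b,c](R)) → 12
  S → 4
  ((R ∪ π[w,b,c](R)) ⋈[c=e] S) → 6
  σ[b<7](((R ∪ π[w,b,c](R)) ⋈[c=e] S)) → 2
E2 stepwise |·|:
  R → 6
  R → 6
  π[w,b,c](R) → 6
  (R ∪ π[w,b,c](R)) → 12
  S → 4
  ((R ∪ π[w,b,c](R)) ⋈[c=e] S) → 6
  σ[b>=7](((R ∪ π[w,b,c](R)) ⋈[c=e] S)) → 4

E1 result:
w | b | c | h | e
t | 3 | 4 | 3 | 4
t | 3 | 4 | 3 | 4
E2 result:
w | b | c | h | e
q | 8 | 4 | 3 | 4
q | 8 | 4 | 3 | 4
s | 8 | 9 | 1 | 9
s | 8 | 9 | 1 | 9
Witness: ('s', 8, 9, 1, 9) appears 0× in E1 but 2× in E2.

no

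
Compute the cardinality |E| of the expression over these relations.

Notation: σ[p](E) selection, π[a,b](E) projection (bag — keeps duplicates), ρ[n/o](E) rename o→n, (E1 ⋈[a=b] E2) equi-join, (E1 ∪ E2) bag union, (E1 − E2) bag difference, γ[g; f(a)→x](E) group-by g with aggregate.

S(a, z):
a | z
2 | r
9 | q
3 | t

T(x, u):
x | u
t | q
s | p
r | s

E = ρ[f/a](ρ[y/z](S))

Per-node cardinality:
  S → 3
  ρ[y/z](S) → 3
  ρ[f/a](ρ[y/z](S)) → 3

|E| = 3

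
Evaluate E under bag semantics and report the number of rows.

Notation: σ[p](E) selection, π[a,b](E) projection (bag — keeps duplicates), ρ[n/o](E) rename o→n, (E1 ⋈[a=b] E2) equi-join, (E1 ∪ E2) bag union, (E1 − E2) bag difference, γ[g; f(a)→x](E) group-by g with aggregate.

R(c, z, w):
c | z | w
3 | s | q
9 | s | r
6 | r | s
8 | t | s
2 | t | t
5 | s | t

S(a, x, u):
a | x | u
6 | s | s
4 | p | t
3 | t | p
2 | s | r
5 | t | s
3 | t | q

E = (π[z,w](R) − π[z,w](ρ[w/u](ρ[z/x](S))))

Subexpression sizes:
  R → 6
  π[z,w](R) → 6
  S → 6
  ρ[z/x](S) → 6
  ρ[w/u](ρ[z/x](S)) → 6
  π[z,w](ρ[w/u](ρ[z/x](S))) → 6
  (π[z,w](R) − π[z,w](ρ[w/u](ρ[z/x](S)))) → 4

|E| = 4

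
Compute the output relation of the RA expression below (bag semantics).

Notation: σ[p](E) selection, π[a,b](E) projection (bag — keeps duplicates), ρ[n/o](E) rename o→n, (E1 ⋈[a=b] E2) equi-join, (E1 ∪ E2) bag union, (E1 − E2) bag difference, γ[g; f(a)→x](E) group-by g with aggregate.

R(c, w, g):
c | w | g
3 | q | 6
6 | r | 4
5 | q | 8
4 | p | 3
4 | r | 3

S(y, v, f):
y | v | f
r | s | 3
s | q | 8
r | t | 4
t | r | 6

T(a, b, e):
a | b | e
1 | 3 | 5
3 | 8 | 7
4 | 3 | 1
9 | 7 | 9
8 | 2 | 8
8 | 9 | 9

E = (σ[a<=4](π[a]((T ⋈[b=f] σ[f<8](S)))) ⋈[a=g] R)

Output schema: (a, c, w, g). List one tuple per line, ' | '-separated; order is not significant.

Per-node cardinality:
  T → 6
  S → 4
  σ[f<8](S) → 3
  (T ⋈[b=f] σ[f<8](S)) → 2
  π[a]((T ⋈[b=f] σ[f<8](S))) → 2
  σ[a<=4](π[a]((T ⋈[b=f] σ[f<8](S)))) → 2
  R → 5
  (σ[a<=4](π[a]((T ⋈[b=f] σ[f<8](S)))) ⋈[a=g] R) → 1

== RESULT ==
a | c | w | g
4 | 6 | r | 4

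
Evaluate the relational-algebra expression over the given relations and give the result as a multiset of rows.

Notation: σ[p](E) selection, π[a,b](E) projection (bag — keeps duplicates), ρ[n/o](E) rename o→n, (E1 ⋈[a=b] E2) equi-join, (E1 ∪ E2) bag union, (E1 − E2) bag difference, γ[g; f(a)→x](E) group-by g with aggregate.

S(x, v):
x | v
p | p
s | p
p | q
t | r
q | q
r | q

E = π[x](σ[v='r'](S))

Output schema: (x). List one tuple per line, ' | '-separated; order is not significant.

Row counts bottom-up:
  S → 6
  σ[v='r'](S) → 1
  π[x](σ[v='r'](S)) → 1

== RESULT ==
x
t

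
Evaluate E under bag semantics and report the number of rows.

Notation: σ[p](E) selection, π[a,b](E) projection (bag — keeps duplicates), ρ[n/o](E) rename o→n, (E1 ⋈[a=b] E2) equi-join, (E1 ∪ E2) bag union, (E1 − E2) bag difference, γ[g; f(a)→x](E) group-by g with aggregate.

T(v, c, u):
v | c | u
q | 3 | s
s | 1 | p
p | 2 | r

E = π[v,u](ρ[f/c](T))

Stepwise |·|:
  T → 3
  ρ[f/c](T) → 3
  π[v,u](ρ[f/c](T)) → 3

|E| = 3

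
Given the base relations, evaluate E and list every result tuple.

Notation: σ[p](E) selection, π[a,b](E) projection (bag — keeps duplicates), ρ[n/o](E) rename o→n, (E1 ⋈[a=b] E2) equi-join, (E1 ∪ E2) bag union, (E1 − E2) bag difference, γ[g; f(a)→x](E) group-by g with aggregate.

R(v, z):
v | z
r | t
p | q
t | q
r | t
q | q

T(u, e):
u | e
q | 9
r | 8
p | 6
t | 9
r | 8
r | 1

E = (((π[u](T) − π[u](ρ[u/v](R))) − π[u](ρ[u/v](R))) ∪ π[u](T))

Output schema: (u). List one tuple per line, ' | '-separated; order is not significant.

Row counts bottom-up:
  T → 6
  π[u](T) → 6
  R → 5
  ρ[u/v](R) → 5
  π[u](ρ[u/v](R)) → 5
  (π[u](T) − π[u](ρ[u/v](R))) → 1
  R → 5
  ρ[u/v](R) → 5
  π[u](ρ[u/v](R)) → 5
  ((π[u](T) − π[u](ρ[u/v](R))) − π[u](ρ[u/v](R))) → 0
  T → 6
  π[u](T) → 6
  (((π[u](T) − π[u](ρ[u/v](R))) − π[u](ρ[u/v](R))) ∪ π[u](T)) → 6

== RESULT ==
u
p
q
r
r
r
t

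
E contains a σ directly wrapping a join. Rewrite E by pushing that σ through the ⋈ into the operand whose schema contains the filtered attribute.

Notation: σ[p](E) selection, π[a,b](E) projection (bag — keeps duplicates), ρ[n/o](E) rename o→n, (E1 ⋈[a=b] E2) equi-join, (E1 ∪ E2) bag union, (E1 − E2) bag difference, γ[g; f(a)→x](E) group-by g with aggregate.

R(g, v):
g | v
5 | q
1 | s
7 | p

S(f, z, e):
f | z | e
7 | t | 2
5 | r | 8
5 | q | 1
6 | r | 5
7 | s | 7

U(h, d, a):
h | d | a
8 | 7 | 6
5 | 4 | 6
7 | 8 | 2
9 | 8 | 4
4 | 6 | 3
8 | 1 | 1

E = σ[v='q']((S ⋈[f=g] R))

σ filters on v, owned by the right side.
E' = (S ⋈[f=g] σ[v='q'](R))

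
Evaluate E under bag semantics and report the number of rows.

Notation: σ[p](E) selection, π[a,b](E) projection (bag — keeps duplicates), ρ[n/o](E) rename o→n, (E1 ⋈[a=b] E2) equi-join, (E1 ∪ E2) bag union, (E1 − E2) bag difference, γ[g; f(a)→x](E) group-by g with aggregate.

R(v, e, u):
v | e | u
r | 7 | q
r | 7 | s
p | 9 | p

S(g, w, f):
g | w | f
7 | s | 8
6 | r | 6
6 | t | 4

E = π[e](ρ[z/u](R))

Stepwise |·|:
  R → 3
  ρ[z/u](R) → 3
  π[e](ρ[z/u](R)) → 3

|E| = 3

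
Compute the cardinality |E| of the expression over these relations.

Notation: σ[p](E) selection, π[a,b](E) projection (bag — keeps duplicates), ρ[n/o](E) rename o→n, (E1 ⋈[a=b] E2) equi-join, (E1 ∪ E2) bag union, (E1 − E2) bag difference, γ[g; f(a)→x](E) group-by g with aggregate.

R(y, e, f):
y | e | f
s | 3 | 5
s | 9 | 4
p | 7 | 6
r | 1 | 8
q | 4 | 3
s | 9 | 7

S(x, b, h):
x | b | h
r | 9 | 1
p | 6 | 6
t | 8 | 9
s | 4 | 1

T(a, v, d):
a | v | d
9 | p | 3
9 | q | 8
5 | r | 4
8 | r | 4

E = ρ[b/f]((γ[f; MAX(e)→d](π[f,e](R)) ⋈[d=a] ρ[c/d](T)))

Stepwise |·|:
  R → 6
  π[f,e](R) → 6
  γ[f; MAX(e)→d](π[f,e](R)) → 6
  T → 4
  ρ[c/d](T) → 4
  (γ[f; MAX(e)→d](π[f,e](R)) ⋈[d=a] ρ[c/d](T)) → 4
  ρ[b/f]((γ[f; MAX(e)→d](π[f,e](R)) ⋈[d=a] ρ[c/d](T))) → 4

|E| = 4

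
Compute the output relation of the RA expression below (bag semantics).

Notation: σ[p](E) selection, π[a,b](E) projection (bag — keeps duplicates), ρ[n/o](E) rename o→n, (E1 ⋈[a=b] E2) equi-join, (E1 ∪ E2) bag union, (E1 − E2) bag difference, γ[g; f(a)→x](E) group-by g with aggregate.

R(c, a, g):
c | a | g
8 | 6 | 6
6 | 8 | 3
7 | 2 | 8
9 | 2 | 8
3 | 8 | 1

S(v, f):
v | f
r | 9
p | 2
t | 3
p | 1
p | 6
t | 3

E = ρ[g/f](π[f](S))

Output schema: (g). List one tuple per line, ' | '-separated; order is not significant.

Stepwise |·|:
  S → 6
  π[f](S) → 6
  ρ[g/f](π[f](S)) → 6

== RESULT ==
g
1
2
3
3
6
9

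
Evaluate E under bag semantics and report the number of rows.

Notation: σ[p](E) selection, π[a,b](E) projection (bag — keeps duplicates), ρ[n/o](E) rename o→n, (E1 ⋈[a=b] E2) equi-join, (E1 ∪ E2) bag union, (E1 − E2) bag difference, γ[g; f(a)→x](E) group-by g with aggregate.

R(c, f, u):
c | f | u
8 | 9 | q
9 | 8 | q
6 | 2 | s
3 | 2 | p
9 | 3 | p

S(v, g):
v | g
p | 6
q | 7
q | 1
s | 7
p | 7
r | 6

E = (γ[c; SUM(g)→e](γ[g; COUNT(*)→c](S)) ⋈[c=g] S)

Subexpression sizes:
  S → 6
  γ[g; COUNT(*)→c](S) → 3
  γ[c; SUM(g)→e](γ[g; COUNT(*)→c](S)) → 3
  S → 6
  (γ[c; SUM(g)→e](γ[g; COUNT(*)→c](S)) ⋈[c=g] S) → 1

|E| = 1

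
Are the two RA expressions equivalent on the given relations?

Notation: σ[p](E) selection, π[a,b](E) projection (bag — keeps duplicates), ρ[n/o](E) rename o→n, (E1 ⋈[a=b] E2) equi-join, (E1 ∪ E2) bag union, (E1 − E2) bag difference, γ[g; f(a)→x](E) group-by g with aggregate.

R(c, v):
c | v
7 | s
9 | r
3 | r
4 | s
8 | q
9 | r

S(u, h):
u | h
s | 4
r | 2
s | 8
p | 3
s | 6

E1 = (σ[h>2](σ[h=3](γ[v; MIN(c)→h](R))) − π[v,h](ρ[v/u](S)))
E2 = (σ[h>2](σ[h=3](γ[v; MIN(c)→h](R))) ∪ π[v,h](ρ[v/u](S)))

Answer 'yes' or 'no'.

E1 per-node cardinality:
  R → 6
  γ[v; MIN(c)→h](R) → 3
  σ[h=3](γ[v; MIN(c)→h](R)) → 1
  σ[h>2](σ[h=3](γ[v; MIN(c)→h](R))) → 1
  S → 5
  ρ[v/u](S) → 5
  π[v,h](ρ[v/u](S)) → 5
  (σ[h>2](σ[h=3](γ[v; MIN(c)→h](R))) − π[v,h](ρ[v/u](S))) → 1
E2 per-node cardinality:
  R → 6
  γ[v; MIN(c)→h](R) → 3
  σ[h=3](γ[v; MIN(c)→h](R)) → 1
  σ[h>2](σ[h=3](γ[v; MIN(c)→h](R))) → 1
  S → 5
  ρ[v/u](S) → 5
  π[v,h](ρ[v/u](S)) → 5
  (σ[h>2](σ[h=3](γ[v; MIN(c)→h](R))) ∪ π[v,h](ρ[v/u](S))) → 6

E1 result:
v | h
r | 3
E2 result:
v | h
p | 3
r | 2
r | 3
s | 4
s | 6
s | 8
Witness: ('s', 4) appears 0× in E1 but 1× in E2.

no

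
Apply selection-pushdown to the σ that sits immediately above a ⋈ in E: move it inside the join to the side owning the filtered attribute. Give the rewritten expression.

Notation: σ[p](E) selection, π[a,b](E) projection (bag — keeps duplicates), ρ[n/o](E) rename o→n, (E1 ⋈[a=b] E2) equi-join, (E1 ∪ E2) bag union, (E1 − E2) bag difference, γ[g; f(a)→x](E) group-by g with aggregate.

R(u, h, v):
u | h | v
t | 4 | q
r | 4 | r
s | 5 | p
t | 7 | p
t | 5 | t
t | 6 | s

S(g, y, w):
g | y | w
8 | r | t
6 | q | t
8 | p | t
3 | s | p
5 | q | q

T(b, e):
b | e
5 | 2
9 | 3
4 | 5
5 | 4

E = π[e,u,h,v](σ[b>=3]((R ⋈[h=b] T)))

σ filters on b, owned by the right side.
E' = π[e,u,h,v]((R ⋈[h=b] σ[b>=3](T)))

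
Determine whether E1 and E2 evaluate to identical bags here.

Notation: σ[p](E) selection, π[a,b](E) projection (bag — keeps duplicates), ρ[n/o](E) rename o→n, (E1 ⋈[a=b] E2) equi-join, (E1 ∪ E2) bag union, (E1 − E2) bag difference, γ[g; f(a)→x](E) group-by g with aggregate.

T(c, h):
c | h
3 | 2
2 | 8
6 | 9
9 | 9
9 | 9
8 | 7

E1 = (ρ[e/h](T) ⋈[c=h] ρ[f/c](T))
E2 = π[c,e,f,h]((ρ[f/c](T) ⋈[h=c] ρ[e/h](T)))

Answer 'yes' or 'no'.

E1 subexpression sizes:
  T → 6
  ρ[e/h](T) → 6
  T → 6
  ρ[f/c](T) → 6
  (ρ[e/h](T) ⋈[c=h] ρ[f/c](T)) → 8
E2 subexpression sizes:
  T → 6
  ρ[f/c](T) → 6
  T → 6
  ρ[e/h](T) → 6
  (ρ[f/c](T) ⋈[h=c] ρ[e/h](T)) → 8
  π[c,e,f,h]((ρ[f/c](T) ⋈[h=c] ρ[e/h](T))) → 8

E1 and E2 produce the same multiset:
c | e | f | h
2 | 8 | 3 | 2
8 | 7 | 2 | 8
9 | 9 | 6 | 9
9 | 9 | 6 | 9
9 | 9 | 9 | 9
9 | 9 | 9 | 9
9 | 9 | 9 | 9
9 | 9 | 9 | 9

yes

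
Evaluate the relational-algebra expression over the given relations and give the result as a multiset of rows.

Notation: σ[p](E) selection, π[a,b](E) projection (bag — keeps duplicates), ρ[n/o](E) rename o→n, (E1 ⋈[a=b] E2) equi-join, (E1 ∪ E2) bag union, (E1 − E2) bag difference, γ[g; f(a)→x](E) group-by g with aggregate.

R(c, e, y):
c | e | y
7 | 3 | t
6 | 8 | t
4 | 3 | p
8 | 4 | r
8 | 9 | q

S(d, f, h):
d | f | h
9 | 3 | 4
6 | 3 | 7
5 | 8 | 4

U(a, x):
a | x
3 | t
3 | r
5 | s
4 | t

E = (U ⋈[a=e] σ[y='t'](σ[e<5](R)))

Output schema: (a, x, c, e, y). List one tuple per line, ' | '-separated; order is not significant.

Row counts bottom-up:
  U → 4
  R → 5
  σ[e<5](R) → 3
  σ[y='t'](σ[e<5](R)) → 1
  (U ⋈[a=e] σ[y='t'](σ[e<5](R))) → 2

== RESULT ==
a | x | c | e | y
3 | r | 7 | 3 | t
3 | t | 7 | 3 | t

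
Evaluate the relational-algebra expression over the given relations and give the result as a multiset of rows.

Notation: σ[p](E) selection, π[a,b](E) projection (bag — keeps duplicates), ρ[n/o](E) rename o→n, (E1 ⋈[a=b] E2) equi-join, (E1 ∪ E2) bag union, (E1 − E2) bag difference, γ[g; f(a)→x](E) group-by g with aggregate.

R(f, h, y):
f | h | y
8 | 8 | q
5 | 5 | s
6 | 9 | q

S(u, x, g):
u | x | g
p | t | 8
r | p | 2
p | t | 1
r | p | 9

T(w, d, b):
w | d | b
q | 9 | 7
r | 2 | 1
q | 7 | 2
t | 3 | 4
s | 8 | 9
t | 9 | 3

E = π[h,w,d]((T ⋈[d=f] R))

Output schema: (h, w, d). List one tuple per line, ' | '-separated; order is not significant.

Per-node cardinality:
  T → 6
  R → 3
  (T ⋈[d=f] R) → 1
  π[h,w,d]((T ⋈[d=f] R)) → 1

== RESULT ==
h | w | d
8 | s | 8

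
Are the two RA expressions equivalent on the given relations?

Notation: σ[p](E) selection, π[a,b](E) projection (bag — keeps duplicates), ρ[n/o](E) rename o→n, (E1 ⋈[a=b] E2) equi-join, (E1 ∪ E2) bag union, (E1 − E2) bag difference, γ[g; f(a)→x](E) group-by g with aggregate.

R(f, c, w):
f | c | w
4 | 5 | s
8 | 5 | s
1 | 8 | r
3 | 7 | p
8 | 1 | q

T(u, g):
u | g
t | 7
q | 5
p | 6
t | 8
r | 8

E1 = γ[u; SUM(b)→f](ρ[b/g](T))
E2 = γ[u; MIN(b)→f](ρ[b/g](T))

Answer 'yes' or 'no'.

E1 row counts bottom-up:
  T → 5
  ρ[b/g](T) → 5
  γ[u; SUM(b)→f](ρ[b/g](T)) → 4
E2 row counts bottom-up:
  T → 5
  ρ[b/g](T) → 5
  γ[u; MIN(b)→f](ρ[b/g](T)) → 4

E1 result:
u | f
p | 6
q | 5
r | 8
t | 15
E2 result:
u | f
p | 6
q | 5
r | 8
t | 7
Witness: ('t', 7) appears 0× in E1 but 1× in E2.

no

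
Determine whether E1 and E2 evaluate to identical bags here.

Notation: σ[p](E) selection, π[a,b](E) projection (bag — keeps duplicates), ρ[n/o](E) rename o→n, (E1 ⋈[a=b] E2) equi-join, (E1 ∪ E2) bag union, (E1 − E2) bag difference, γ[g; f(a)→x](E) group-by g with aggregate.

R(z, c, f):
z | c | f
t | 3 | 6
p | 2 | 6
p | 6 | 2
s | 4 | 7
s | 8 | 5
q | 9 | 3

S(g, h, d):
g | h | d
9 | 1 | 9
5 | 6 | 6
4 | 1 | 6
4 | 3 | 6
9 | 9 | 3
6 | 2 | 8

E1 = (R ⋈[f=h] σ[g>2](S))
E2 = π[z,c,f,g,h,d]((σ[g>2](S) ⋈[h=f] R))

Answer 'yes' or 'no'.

E1 stepwise |·|:
  R → 6
  S → 6
  σ[g>2](S) → 6
  (R ⋈[f=h] σ[g>2](S)) → 4
E2 stepwise |·|:
  S → 6
  σ[g>2](S) → 6
  R → 6
  (σ[g>2](S) ⋈[h=f] R) → 4
  π[z,c,f,g,h,d]((σ[g>2](S) ⋈[h=f] R)) → 4

E1 and E2 produce the same multiset:
z | c | f | g | h | d
p | 2 | 6 | 5 | 6 | 6
p | 6 | 2 | 6 | 2 | 8
q | 9 | 3 | 4 | 3 | 6
t | 3 | 6 | 5 | 6 | 6

yes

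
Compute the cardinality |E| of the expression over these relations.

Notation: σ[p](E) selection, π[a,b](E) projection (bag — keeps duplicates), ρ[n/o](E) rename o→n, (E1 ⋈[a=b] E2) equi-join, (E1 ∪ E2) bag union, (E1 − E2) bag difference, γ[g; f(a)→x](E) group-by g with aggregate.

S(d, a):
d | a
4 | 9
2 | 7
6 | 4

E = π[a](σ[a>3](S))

Per-node cardinality:
  S → 3
  σ[a>3](S) → 3
  π[a](σ[a>3](S)) → 3

|E| = 3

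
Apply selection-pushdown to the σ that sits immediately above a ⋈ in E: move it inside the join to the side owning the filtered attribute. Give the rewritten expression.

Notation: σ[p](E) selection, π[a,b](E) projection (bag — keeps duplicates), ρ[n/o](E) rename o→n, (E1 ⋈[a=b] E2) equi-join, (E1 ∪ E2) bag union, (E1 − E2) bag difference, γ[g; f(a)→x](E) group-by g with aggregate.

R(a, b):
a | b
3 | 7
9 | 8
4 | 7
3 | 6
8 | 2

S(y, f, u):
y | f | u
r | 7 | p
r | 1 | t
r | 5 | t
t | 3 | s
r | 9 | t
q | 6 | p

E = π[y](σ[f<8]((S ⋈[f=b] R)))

σ filters on f, owned by the left side.
E' = π[y]((σ[f<8](S) ⋈[f=b] R))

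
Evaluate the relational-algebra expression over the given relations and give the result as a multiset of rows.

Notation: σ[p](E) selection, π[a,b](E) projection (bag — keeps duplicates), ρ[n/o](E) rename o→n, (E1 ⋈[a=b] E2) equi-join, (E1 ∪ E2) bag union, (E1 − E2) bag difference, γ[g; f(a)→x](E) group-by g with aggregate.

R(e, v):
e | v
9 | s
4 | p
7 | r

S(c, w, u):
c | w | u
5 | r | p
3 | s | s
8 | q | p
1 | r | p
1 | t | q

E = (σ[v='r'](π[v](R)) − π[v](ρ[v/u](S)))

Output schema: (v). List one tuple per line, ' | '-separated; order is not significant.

Subexpression sizes:
  R → 3
  π[v](R) → 3
  σ[v='r'](π[v](R)) → 1
  S → 5
  ρ[v/u](S) → 5
  π[v](ρ[v/u](S)) → 5
  (σ[v='r'](π[v](R)) − π[v](ρ[v/u](S))) → 1

== RESULT ==
v
r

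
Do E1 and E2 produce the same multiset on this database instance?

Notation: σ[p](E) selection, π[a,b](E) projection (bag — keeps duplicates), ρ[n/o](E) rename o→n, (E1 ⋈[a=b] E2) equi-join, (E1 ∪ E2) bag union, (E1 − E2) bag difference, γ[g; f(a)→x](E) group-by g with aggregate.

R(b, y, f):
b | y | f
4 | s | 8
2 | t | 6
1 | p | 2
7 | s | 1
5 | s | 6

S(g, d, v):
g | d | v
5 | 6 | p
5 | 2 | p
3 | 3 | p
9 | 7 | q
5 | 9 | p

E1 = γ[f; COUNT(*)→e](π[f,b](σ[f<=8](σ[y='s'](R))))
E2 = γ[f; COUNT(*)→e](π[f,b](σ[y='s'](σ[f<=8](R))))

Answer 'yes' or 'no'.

E1 row counts bottom-up:
  R → 5
  σ[y='s'](R) → 3
  σ[f<=8](σ[y='s'](R)) → 3
  π[f,b](σ[f<=8](σ[y='s'](R))) → 3
  γ[f; COUNT(*)→e](π[f,b](σ[f<=8](σ[y='s'](R)))) → 3
E2 row counts bottom-up:
  R → 5
  σ[f<=8](R) → 5
  σ[y='s'](σ[f<=8](R)) → 3
  π[f,b](σ[y='s'](σ[f<=8](R))) → 3
  γ[f; COUNT(*)→e](π[f,b](σ[y='s'](σ[f<=8](R)))) → 3

E1 and E2 produce the same multiset:
f | e
1 | 1
6 | 1
8 | 1

yes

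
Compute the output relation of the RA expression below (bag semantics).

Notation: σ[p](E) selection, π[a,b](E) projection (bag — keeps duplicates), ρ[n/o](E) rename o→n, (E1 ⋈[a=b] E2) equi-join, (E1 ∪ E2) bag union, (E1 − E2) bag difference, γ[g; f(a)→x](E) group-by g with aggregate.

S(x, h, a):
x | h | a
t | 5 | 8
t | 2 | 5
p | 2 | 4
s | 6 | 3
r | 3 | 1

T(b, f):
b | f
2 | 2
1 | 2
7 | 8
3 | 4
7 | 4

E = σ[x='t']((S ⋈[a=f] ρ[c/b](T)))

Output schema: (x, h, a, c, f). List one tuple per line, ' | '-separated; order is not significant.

Per-node cardinality:
  S → 5
  T → 5
  ρ[c/b](T) → 5
  (S ⋈[a=f] ρ[c/b](T)) → 3
  σ[x='t']((S ⋈[a=f] ρ[c/b](T))) → 1

== RESULT ==
x | h | a | c | f
t | 5 | 8 | 7 | 8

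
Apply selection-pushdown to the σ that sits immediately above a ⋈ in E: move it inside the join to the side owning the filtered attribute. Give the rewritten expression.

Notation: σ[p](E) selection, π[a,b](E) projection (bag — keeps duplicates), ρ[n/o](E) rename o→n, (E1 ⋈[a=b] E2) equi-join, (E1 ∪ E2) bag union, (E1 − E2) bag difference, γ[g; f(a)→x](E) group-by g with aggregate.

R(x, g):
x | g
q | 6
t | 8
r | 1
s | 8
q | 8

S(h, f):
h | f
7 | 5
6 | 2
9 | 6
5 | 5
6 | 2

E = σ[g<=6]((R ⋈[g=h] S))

σ filters on g, owned by the left side.
E' = (σ[g<=6](R) ⋈[g=h] S)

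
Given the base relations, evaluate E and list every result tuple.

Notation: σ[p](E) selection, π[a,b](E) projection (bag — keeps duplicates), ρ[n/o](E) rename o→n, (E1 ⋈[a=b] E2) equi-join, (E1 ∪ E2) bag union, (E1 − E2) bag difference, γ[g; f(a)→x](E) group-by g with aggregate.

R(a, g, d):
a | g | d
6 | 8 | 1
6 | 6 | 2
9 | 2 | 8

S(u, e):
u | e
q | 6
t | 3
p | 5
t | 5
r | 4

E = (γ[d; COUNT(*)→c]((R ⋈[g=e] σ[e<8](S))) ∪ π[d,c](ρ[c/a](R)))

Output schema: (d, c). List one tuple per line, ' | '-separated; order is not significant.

Subexpression sizes:
  R → 3
  S → 5
  σ[e<8](S) → 5
  (R ⋈[g=e] σ[e<8](S)) → 1
  γ[d; COUNT(*)→c]((R ⋈[g=e] σ[e<8](S))) → 1
  R → 3
  ρ[c/a](R) → 3
  π[d,c](ρ[c/a](R)) → 3
  (γ[d; COUNT(*)→c]((R ⋈[g=e] σ[e<8](S))) ∪ π[d,c](ρ[c/a](R))) → 4

== RESULT ==
d | c
1 | 6
2 | 1
2 | 6
8 | 9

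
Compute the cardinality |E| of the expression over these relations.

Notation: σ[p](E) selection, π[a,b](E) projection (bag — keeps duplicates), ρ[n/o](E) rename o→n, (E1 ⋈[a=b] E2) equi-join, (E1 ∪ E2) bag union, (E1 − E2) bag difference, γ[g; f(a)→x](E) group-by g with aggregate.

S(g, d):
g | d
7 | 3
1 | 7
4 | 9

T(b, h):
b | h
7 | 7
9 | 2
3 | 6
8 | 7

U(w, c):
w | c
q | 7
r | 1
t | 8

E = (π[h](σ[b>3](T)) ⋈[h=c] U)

Row counts bottom-up:
  T → 4
  σ[b>3](T) → 3
  π[h](σ[b>3](T)) → 3
  U → 3
  (π[h](σ[b>3](T)) ⋈[h=c] U) → 2

|E| = 2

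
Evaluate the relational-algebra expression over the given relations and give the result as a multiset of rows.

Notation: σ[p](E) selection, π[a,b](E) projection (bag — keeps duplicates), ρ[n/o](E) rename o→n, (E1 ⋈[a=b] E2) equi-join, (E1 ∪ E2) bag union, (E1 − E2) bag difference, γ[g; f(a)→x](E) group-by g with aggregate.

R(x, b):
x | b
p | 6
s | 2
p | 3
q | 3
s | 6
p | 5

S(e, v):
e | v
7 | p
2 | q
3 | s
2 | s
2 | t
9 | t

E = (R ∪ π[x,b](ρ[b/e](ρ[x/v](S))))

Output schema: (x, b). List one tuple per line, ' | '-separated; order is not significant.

Stepwise |·|:
  R → 6
  S → 6
  ρ[x/v](S) → 6
  ρ[b/e](ρ[x/v](S)) → 6
  π[x,b](ρ[b/e](ρ[x/v](S))) → 6
  (R ∪ π[x,b](ρ[b/e](ρ[x/v](S)))) → 12

== RESULT ==
x | b
p | 3
p | 5
p | 6
p | 7
q | 2
q | 3
s | 2
s | 2
s | 3
s | 6
t | 2
t | 9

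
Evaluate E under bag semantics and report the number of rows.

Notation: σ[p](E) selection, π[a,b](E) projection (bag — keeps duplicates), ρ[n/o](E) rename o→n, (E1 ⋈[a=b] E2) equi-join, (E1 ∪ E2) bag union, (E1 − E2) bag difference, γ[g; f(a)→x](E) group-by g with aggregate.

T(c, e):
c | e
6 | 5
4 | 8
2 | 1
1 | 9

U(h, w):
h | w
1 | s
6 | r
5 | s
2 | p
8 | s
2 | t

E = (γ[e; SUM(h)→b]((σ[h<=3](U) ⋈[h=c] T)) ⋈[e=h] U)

Stepwise |·|:
  U → 6
  σ[h<=3](U) → 3
  T → 4
  (σ[h<=3](U) ⋈[h=c] T) → 3
  γ[e; SUM(h)→b]((σ[h<=3](U) ⋈[h=c] T)) → 2
  U → 6
  (γ[e; SUM(h)→b]((σ[h<=3](U) ⋈[h=c] T)) ⋈[e=h] U) → 1

|E| = 1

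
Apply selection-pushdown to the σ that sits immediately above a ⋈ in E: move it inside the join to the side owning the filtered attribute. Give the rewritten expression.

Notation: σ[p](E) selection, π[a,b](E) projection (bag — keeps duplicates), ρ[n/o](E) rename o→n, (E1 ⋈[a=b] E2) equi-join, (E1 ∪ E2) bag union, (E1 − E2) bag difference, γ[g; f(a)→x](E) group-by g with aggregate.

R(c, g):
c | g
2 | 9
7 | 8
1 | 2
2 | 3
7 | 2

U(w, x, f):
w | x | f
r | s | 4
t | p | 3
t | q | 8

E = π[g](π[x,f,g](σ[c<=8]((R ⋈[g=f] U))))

σ filters on c, owned by the left side.
E' = π[g](π[x,f,g]((σ[c<=8](R) ⋈[g=f] U)))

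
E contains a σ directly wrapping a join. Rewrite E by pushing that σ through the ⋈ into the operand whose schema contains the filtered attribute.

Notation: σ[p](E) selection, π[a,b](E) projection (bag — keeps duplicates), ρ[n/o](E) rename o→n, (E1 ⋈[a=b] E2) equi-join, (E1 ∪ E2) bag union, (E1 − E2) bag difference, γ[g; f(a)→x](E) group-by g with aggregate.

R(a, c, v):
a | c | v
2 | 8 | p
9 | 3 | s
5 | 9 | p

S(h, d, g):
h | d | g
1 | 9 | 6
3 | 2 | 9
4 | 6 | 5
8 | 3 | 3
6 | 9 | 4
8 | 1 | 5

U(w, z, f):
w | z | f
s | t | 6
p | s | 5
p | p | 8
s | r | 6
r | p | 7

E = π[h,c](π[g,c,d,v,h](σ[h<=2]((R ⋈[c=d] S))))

σ filters on h, owned by the right side.
E' = π[h,c](π[g,c,d,v,h]((R ⋈[c=d] σ[h<=2](S))))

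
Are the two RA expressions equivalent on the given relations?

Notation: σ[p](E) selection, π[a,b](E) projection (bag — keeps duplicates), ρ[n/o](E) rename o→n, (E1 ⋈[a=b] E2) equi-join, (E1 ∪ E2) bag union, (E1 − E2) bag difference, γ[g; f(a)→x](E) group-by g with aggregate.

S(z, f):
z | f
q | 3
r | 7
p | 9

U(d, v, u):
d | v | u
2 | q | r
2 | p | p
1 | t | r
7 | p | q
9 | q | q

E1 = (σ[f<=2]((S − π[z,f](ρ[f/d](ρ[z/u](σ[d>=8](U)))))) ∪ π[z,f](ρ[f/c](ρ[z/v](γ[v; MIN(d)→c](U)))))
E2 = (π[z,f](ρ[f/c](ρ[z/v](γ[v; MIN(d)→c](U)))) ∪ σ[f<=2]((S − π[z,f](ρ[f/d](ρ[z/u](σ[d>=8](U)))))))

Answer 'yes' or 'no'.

E1 subexpression sizes:
  S → 3
  U → 5
  σ[d>=8](U) → 1
  ρ[z/u](σ[d>=8](U)) → 1
  ρ[f/d](ρ[z/u](σ[d>=8](U))) → 1
  π[z,f](ρ[f/d](ρ[z/u](σ[d>=8](U)))) → 1
  (S − π[z,f](ρ[f/d](ρ[z/u](σ[d>=8](U))))) → 3
  σ[f<=2]((S − π[z,f](ρ[f/d](ρ[z/u](σ[d>=8](U)))))) → 0
  U → 5
  γ[v; MIN(d)→c](U) → 3
  ρ[z/v](γ[v; MIN(d)→c](U)) → 3
  ρ[f/c](ρ[z/v](γ[v; MIN(d)→c](U))) → 3
  π[z,f](ρ[f/c](ρ[z/v](γ[v; MIN(d)→c](U)))) → 3
  (σ[f<=2]((S − π[z,f](ρ[f/d](ρ[z/u](σ[d>=8](U)))))) ∪ π[z,f](ρ[f/c](ρ[z/v](γ[v; MIN(d)→c](U))))) → 3
E2 subexpression sizes:
  U → 5
  γ[v; MIN(d)→c](U) → 3
  ρ[z/v](γ[v; MIN(d)→c](U)) → 3
  ρ[f/c](ρ[z/v](γ[v; MIN(d)→c](U))) → 3
  π[z,f](ρ[f/c](ρ[z/v](γ[v; MIN(d)→c](U)))) → 3
  S → 3
  U → 5
  σ[d>=8](U) → 1
  ρ[z/u](σ[d>=8](U)) → 1
  ρ[f/d](ρ[z/u](σ[d>=8](U))) → 1
  π[z,f](ρ[f/d](ρ[z/u](σ[d>=8](U)))) → 1
  (S − π[z,f](ρ[f/d](ρ[z/u](σ[d>=8](U))))) → 3
  σ[f<=2]((S − π[z,f](ρ[f/d](ρ[z/u](σ[d>=8](U)))))) → 0
  (π[z,f](ρ[f/c](ρ[z/v](γ[v; MIN(d)→c](U)))) ∪ σ[f<=2]((S − π[z,f](ρ[f/d](ρ[z/u](σ[d>=8](U))))))) → 3

E1 and E2 produce the same multiset:
z | f
p | 2
q | 2
t | 1

yes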